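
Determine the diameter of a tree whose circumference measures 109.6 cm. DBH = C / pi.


DBH = C / pi = 109.6 / 3.141593 = 34.8868 ≈ 34.89 cm

34.89 cm


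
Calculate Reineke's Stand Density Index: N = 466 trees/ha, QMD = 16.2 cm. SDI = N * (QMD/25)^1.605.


QMD/25 = 16.2/25 = 0.648
(0.648)^1.605 = exp(1.605 * ln(0.648)) = exp(1.605 * (-0.433865)) = exp(-0.696353) = 0.498400
SDI = 466 * 0.498400 = 232.254 ≈ 232

232


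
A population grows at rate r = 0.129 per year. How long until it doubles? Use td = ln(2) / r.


td = ln(2) / 0.129 = 0.693147 / 0.129 = 5.37323 ≈ 5.4 years

5.4 years


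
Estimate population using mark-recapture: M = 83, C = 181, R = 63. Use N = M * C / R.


N = M * C / R = 83 * 181 / 63 = 15023 / 63 = 238.46 ≈ 238

238 individuals


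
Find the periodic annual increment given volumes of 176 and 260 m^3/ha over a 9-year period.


PAI = (V2 - V1) / period = (260 - 176) / 9 = 84 / 9 = 9.3333 ≈ 9.33 m^3/ha/yr

9.33 m^3/ha/yr


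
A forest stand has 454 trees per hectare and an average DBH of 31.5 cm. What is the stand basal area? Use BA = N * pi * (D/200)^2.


(D/200)^2 = (31.5/200)^2 = 0.1575^2 = 0.02480625
Individual BA = 3.141593 * 0.02480625 = 0.0779311 m^2
Stand BA = 454 * 0.0779311 = 35.3807 ≈ 35.38 m^2/ha

35.38 m^2/ha


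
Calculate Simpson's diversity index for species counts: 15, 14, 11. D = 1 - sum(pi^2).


Total N = 15 + 14 + 11 = 40
Per-species terms:
  p = 15/40 = 0.375000; p^2 = 0.375000^2 = 0.140625
  p = 14/40 = 0.350000; p^2 = 0.350000^2 = 0.122500
  p = 11/40 = 0.275000; p^2 = 0.275000^2 = 0.075625
sum(p^2) = 0.140625 + 0.122500 + 0.075625 = 0.338750
D = 1 - 0.338750 = 0.661250 ≈ 0.6613

0.6613


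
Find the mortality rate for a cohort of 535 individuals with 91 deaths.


Mortality rate = 91 / 535 = 0.170093 ≈ 0.1701

0.1701


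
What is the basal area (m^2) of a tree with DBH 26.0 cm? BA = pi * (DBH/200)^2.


D/200 = 26.0/200 = 0.13 m
(D/200)^2 = 0.13^2 = 0.0169
BA = 3.141593 * 0.0169 = 0.0530929 ≈ 0.0531 m^2

0.0531 m^2


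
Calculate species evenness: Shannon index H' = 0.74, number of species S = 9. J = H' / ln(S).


ln(9) = 2.19722
J = H' / ln(S) = 0.74 / 2.19722 = 0.336789 ≈ 0.3368

0.3368


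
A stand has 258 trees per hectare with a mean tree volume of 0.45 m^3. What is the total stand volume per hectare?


V_stand = 258 * 0.45 = 116.1 m^3/ha

116.1 m^3/ha


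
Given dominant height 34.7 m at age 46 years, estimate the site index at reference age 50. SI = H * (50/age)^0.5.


50/46 = 1.08696
(1.08696)^0.5 = 1.04257
SI = 34.7 * 1.04257 = 36.1772 ≈ 36.2 m

36.2 m


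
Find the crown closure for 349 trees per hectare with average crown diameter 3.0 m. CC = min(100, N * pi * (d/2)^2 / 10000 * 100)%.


(d/2)^2 = (3.0/2)^2 = 1.5^2 = 2.25
Crown area = 3.141593 * 2.25 = 7.06858 m^2
N * area / 10000 * 100 = 349 * 7.06858 / 10000 * 100 = 24.6693
CC = min(100, 24.6693) = 24.6693 ≈ 24.7%

24.7%


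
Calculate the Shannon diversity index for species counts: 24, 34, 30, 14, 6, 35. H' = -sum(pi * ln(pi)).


Total N = 24 + 34 + 30 + 14 + 6 + 35 = 143
Per-species terms:
  p = 24/143 = 0.167832; ln(p) = -1.784792; p*ln(p) = 0.167832 * (-1.784792) = -0.299545
  p = 34/143 = 0.237762; ln(p) = -1.436485; p*ln(p) = 0.237762 * (-1.436485) = -0.341542
  p = 30/143 = 0.209790; ln(p) = -1.561648; p*ln(p) = 0.209790 * (-1.561648) = -0.327618
  p = 14/143 = 0.097902; ln(p) = -2.323788; p*ln(p) = 0.097902 * (-2.323788) = -0.227503
  p = 6/143 = 0.041958; ln(p) = -3.171086; p*ln(p) = 0.041958 * (-3.171086) = -0.133052
  p = 35/143 = 0.244755; ln(p) = -1.407498; p*ln(p) = 0.244755 * (-1.407498) = -0.344492
sum(p*ln(p)) = (-0.299545) + (-0.341542) + (-0.327618) + (-0.227503) + (-0.133052) + (-0.344492) = -1.673752
H' = -(-1.673752) = 1.673752 ≈ 1.6738

1.6738


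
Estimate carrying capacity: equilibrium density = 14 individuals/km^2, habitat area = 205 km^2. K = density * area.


K = 14 * 205 = 2870 individuals

2870 individuals


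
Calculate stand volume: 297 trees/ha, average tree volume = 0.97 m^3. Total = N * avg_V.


V_stand = 297 * 0.97 = 288.09 ≈ 288.1 m^3/ha

288.1 m^3/ha


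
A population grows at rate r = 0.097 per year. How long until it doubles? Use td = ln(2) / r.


td = ln(2) / 0.097 = 0.693147 / 0.097 = 7.14585 ≈ 7.1 years

7.1 years


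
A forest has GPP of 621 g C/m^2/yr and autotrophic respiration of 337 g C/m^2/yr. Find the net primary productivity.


NPP = GPP - Ra = 621 - 337 = 284 g C/m^2/yr

284 g C/m^2/yr


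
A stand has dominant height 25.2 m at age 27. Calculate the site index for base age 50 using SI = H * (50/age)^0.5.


50/27 = 1.85185
(1.85185)^0.5 = 1.36083
SI = 25.2 * 1.36083 = 34.2929 ≈ 34.3 m

34.3 m


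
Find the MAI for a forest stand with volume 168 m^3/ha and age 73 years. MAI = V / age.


MAI = 168 / 73 = 2.3014 ≈ 2.30 m^3/ha/yr

2.30 m^3/ha/yr


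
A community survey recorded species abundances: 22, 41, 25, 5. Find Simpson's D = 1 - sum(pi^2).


Total N = 22 + 41 + 25 + 5 = 93
Per-species terms:
  p = 22/93 = 0.236559; p^2 = 0.236559^2 = 0.055960
  p = 41/93 = 0.440860; p^2 = 0.440860^2 = 0.194358
  p = 25/93 = 0.268817; p^2 = 0.268817^2 = 0.072263
  p = 5/93 = 0.053763; p^2 = 0.053763^2 = 0.002890
sum(p^2) = 0.055960 + 0.194358 + 0.072263 + 0.002890 = 0.325471
D = 1 - 0.325471 = 0.674529 ≈ 0.6745

0.6745


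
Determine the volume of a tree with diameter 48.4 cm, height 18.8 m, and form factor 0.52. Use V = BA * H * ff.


(D/200)^2 = (48.4/200)^2 = 0.242^2 = 0.058564
BA = 3.141593 * 0.058564 = 0.183984 m^2
V = 0.183984 * 18.8 * 0.52 = 1.79863 ≈ 1.799 m^3

1.799 m^3


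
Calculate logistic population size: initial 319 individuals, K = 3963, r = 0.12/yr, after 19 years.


(K - N0)/N0 = (3963 - 319)/319 = 3644/319 = 11.4232
r*t = 0.12 * 19 = 2.28; exp(-2.28) = 0.102284
11.4232 * 0.102284 = 1.16841
1 + 1.16841 = 2.16841
N = 3963 / 2.16841 = 1827.61 ≈ 1828

1828


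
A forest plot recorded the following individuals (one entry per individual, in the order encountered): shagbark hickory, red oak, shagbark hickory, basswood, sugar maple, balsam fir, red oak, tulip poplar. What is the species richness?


Total individuals logged = 8
Distinct species (count of individuals): shagbark hickory (2), red oak (2), basswood (1), sugar maple (1), balsam fir (1), tulip poplar (1)
Species richness = number of distinct species = 6

6


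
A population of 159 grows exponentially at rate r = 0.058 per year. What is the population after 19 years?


r*t = 0.058 * 19 = 1.102
exp(1.102) = 3.01018
N = 159 * 3.01018 = 478.619 ≈ 479

479


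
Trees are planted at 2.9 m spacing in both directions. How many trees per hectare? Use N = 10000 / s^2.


N = 10000 / 2.9^2 = 10000 / 8.41 = 1189.06 ≈ 1189 trees/ha

1189 trees/ha


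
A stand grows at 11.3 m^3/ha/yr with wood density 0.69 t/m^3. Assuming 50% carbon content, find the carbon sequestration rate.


C = 11.3 * 0.69 * 0.5 = 3.8985 ≈ 3.90 t C/ha/yr

3.90 t C/ha/yr


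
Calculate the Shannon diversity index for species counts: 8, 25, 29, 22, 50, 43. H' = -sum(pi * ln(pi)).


Total N = 8 + 25 + 29 + 22 + 50 + 43 = 177
Per-species terms:
  p = 8/177 = 0.045198; ln(p) = -3.096702; p*ln(p) = 0.045198 * (-3.096702) = -0.139965
  p = 25/177 = 0.141243; ln(p) = -1.957273; p*ln(p) = 0.141243 * (-1.957273) = -0.276451
  p = 29/177 = 0.163842; ln(p) = -1.808853; p*ln(p) = 0.163842 * (-1.808853) = -0.296366
  p = 22/177 = 0.124294; ln(p) = -2.085106; p*ln(p) = 0.124294 * (-2.085106) = -0.259166
  p = 50/177 = 0.282486; ln(p) = -1.264126; p*ln(p) = 0.282486 * (-1.264126) = -0.357098
  p = 43/177 = 0.242938; ln(p) = -1.414949; p*ln(p) = 0.242938 * (-1.414949) = -0.343745
sum(p*ln(p)) = (-0.139965) + (-0.276451) + (-0.296366) + (-0.259166) + (-0.357098) + (-0.343745) = -1.672791
H' = -(-1.672791) = 1.672791 ≈ 1.6728

1.6728


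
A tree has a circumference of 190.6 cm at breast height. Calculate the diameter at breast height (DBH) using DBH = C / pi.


DBH = C / pi = 190.6 / 3.141593 = 60.6699 ≈ 60.67 cm

60.67 cm


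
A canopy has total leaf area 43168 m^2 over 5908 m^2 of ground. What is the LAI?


LAI = 43168 / 5908 = 7.3067 ≈ 7.31

7.31


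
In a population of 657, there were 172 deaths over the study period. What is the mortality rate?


Mortality rate = 172 / 657 = 0.261796 ≈ 0.2618

0.2618


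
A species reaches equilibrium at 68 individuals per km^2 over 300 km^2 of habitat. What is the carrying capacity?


K = 68 * 300 = 20400 individuals

20400 individuals


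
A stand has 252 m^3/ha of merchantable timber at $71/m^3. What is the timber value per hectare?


Value = 252 * 71 = $17892/ha

$17892/ha


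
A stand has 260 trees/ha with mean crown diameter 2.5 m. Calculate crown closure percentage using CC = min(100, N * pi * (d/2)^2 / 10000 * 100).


(d/2)^2 = (2.5/2)^2 = 1.25^2 = 1.5625
Crown area = 3.141593 * 1.5625 = 4.90874 m^2
N * area / 10000 * 100 = 260 * 4.90874 / 10000 * 100 = 12.7627
CC = min(100, 12.7627) = 12.7627 ≈ 12.8%

12.8%


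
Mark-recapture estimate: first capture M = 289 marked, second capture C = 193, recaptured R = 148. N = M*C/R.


N = M * C / R = 289 * 193 / 148 = 55777 / 148 = 376.87 ≈ 377

377 individuals


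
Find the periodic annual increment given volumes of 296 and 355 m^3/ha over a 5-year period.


PAI = (V2 - V1) / period = (355 - 296) / 5 = 59 / 5 = 11.80 m^3/ha/yr

11.80 m^3/ha/yr


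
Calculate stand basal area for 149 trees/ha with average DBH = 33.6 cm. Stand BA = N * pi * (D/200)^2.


(D/200)^2 = (33.6/200)^2 = 0.168^2 = 0.028224
Individual BA = 3.141593 * 0.028224 = 0.0886683 m^2
Stand BA = 149 * 0.0886683 = 13.2116 ≈ 13.21 m^2/ha

13.21 m^2/ha


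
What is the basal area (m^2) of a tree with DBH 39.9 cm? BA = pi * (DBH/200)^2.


D/200 = 39.9/200 = 0.1995 m
(D/200)^2 = 0.1995^2 = 0.03980025
BA = 3.141593 * 0.03980025 = 0.125036 ≈ 0.1250 m^2

0.1250 m^2


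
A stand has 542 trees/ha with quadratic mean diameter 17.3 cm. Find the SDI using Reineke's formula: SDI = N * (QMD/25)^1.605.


QMD/25 = 17.3/25 = 0.692
(0.692)^1.605 = exp(1.605 * ln(0.692)) = exp(1.605 * (-0.368169)) = exp(-0.590911) = 0.553823
SDI = 542 * 0.553823 = 300.172 ≈ 300

300


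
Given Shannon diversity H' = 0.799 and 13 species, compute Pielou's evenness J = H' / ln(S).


ln(13) = 2.56495
J = H' / ln(S) = 0.799 / 2.56495 = 0.311507 ≈ 0.3115

0.3115


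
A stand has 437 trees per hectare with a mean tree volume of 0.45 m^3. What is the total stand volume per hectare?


V_stand = 437 * 0.45 = 196.65 ≈ 196.7 m^3/ha

196.7 m^3/ha


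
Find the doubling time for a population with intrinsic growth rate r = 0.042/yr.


td = ln(2) / 0.042 = 0.693147 / 0.042 = 16.5035 ≈ 16.5 years

16.5 years


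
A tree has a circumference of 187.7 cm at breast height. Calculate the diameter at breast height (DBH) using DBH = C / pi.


DBH = C / pi = 187.7 / 3.141593 = 59.7468 ≈ 59.75 cm

59.75 cm


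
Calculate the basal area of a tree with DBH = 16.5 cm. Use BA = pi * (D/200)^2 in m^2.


D/200 = 16.5/200 = 0.0825 m
(D/200)^2 = 0.0825^2 = 0.00680625
BA = 3.141593 * 0.00680625 = 0.0213825 ≈ 0.0214 m^2

0.0214 m^2


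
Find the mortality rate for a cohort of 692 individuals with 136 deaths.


Mortality rate = 136 / 692 = 0.196532 ≈ 0.1965

0.1965


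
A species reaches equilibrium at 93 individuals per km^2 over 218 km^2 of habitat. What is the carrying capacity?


K = 93 * 218 = 20274 individuals

20274 individuals


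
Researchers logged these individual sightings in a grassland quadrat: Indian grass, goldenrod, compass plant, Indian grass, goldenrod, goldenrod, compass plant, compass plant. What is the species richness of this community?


Total individuals logged = 8
Distinct species (count of individuals): Indian grass (2), goldenrod (3), compass plant (3)
Species richness = number of distinct species = 3

3


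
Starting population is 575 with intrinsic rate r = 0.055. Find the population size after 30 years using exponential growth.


r*t = 0.055 * 30 = 1.65
exp(1.65) = 5.20698
N = 575 * 5.20698 = 2994.01 ≈ 2994

2994


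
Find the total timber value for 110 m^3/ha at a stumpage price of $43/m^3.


Value = 110 * 43 = $4730/ha

$4730/ha


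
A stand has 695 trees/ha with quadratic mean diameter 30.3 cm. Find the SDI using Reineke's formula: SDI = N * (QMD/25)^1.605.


QMD/25 = 30.3/25 = 1.212
(1.212)^1.605 = exp(1.605 * ln(1.212)) = exp(1.605 * 0.192272) = exp(0.308597) = 1.36151
SDI = 695 * 1.36151 = 946.249 ≈ 946

946


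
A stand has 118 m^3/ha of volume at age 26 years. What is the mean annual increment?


MAI = 118 / 26 = 4.5385 ≈ 4.54 m^3/ha/yr

4.54 m^3/ha/yr


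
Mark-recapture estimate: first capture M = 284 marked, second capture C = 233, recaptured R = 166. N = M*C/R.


N = M * C / R = 284 * 233 / 166 = 66172 / 166 = 398.63 ≈ 399

399 individuals


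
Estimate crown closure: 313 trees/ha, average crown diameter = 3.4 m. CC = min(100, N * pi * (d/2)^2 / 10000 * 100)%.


(d/2)^2 = (3.4/2)^2 = 1.7^2 = 2.89
Crown area = 3.141593 * 2.89 = 9.07920 m^2
N * area / 10000 * 100 = 313 * 9.07920 / 10000 * 100 = 28.4179
CC = min(100, 28.4179) = 28.4179 ≈ 28.4%

28.4%


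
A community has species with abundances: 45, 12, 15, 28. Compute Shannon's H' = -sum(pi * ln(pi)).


Total N = 45 + 12 + 15 + 28 = 100
Per-species terms:
  p = 45/100 = 0.450000; ln(p) = -0.798508; p*ln(p) = 0.450000 * (-0.798508) = -0.359329
  p = 12/100 = 0.120000; ln(p) = -2.120264; p*ln(p) = 0.120000 * (-2.120264) = -0.254432
  p = 15/100 = 0.150000; ln(p) = -1.897120; p*ln(p) = 0.150000 * (-1.897120) = -0.284568
  p = 28/100 = 0.280000; ln(p) = -1.272966; p*ln(p) = 0.280000 * (-1.272966) = -0.356430
sum(p*ln(p)) = (-0.359329) + (-0.254432) + (-0.284568) + (-0.356430) = -1.254759
H' = -(-1.254759) = 1.254759 ≈ 1.2548

1.2548


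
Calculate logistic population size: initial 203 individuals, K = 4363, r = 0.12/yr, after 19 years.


(K - N0)/N0 = (4363 - 203)/203 = 4160/203 = 20.4926
r*t = 0.12 * 19 = 2.28; exp(-2.28) = 0.102284
20.4926 * 0.102284 = 2.09607
1 + 2.09607 = 3.09607
N = 4363 / 3.09607 = 1409.21 ≈ 1409

1409


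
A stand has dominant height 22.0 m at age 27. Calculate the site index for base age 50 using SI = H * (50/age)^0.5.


50/27 = 1.85185
(1.85185)^0.5 = 1.36083
SI = 22.0 * 1.36083 = 29.9383 ≈ 29.9 m

29.9 m


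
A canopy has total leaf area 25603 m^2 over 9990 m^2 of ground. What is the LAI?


LAI = 25603 / 9990 = 2.5629 ≈ 2.56

2.56


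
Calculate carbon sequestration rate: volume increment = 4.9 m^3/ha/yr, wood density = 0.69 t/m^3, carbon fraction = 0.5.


C = 4.9 * 0.69 * 0.5 = 1.6905 ≈ 1.69 t C/ha/yr

1.69 t C/ha/yr


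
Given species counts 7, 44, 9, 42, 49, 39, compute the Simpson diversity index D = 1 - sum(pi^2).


Total N = 7 + 44 + 9 + 42 + 49 + 39 = 190
Per-species terms:
  p = 7/190 = 0.036842; p^2 = 0.036842^2 = 0.001357
  p = 44/190 = 0.231579; p^2 = 0.231579^2 = 0.053629
  p = 9/190 = 0.047368; p^2 = 0.047368^2 = 0.002244
  p = 42/190 = 0.221053; p^2 = 0.221053^2 = 0.048864
  p = 49/190 = 0.257895; p^2 = 0.257895^2 = 0.066510
  p = 39/190 = 0.205263; p^2 = 0.205263^2 = 0.042133
sum(p^2) = 0.001357 + 0.053629 + 0.002244 + 0.048864 + 0.066510 + 0.042133 = 0.214737
D = 1 - 0.214737 = 0.785263 ≈ 0.7853

0.7853


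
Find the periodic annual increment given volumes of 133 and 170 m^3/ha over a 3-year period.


PAI = (V2 - V1) / period = (170 - 133) / 3 = 37 / 3 = 12.3333 ≈ 12.33 m^3/ha/yr

12.33 m^3/ha/yr


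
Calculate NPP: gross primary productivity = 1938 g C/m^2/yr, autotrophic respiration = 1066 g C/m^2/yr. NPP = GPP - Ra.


NPP = GPP - Ra = 1938 - 1066 = 872 g C/m^2/yr

872 g C/m^2/yr


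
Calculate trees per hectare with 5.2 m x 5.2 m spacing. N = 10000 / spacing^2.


N = 10000 / 5.2^2 = 10000 / 27.04 = 369.822 ≈ 370 trees/ha

370 trees/ha


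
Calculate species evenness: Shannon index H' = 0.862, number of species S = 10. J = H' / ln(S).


ln(10) = 2.30259
J = H' / ln(S) = 0.862 / 2.30259 = 0.374361 ≈ 0.3744

0.3744


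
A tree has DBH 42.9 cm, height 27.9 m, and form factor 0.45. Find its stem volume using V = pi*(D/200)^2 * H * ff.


(D/200)^2 = (42.9/200)^2 = 0.2145^2 = 0.04601025
BA = 3.141593 * 0.04601025 = 0.144545 m^2
V = 0.144545 * 27.9 * 0.45 = 1.81476 ≈ 1.815 m^3

1.815 m^3


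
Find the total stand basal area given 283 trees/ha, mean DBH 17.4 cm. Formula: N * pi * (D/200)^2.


(D/200)^2 = (17.4/200)^2 = 0.087^2 = 0.007569
Individual BA = 3.141593 * 0.007569 = 0.0237787 m^2
Stand BA = 283 * 0.0237787 = 6.72937 ≈ 6.73 m^2/ha

6.73 m^2/ha


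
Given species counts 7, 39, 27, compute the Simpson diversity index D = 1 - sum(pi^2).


Total N = 7 + 39 + 27 = 73
Per-species terms:
  p = 7/73 = 0.095890; p^2 = 0.095890^2 = 0.009195
  p = 39/73 = 0.534247; p^2 = 0.534247^2 = 0.285420
  p = 27/73 = 0.369863; p^2 = 0.369863^2 = 0.136799
sum(p^2) = 0.009195 + 0.285420 + 0.136799 = 0.431414
D = 1 - 0.431414 = 0.568586 ≈ 0.5686

0.5686


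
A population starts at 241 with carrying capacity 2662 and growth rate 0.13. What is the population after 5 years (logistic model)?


(K - N0)/N0 = (2662 - 241)/241 = 2421/241 = 10.0456
r*t = 0.13 * 5 = 0.65; exp(-0.65) = 0.522046
10.0456 * 0.522046 = 5.24427
1 + 5.24427 = 6.24427
N = 2662 / 6.24427 = 426.311 ≈ 426

426


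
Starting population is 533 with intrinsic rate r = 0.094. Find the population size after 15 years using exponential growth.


r*t = 0.094 * 15 = 1.41
exp(1.41) = 4.09596
N = 533 * 4.09596 = 2183.15 ≈ 2183

2183


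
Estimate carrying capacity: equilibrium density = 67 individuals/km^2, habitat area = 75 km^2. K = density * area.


K = 67 * 75 = 5025 individuals

5025 individuals


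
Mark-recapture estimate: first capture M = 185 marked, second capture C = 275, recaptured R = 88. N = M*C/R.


N = M * C / R = 185 * 275 / 88 = 50875 / 88 = 578.13 ≈ 578

578 individuals


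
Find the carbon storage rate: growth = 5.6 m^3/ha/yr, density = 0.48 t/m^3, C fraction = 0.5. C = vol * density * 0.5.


C = 5.6 * 0.48 * 0.5 = 1.344 ≈ 1.34 t C/ha/yr

1.34 t C/ha/yr


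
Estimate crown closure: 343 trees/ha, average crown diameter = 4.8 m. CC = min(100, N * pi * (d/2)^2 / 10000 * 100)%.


(d/2)^2 = (4.8/2)^2 = 2.4^2 = 5.76
Crown area = 3.141593 * 5.76 = 18.0956 m^2
N * area / 10000 * 100 = 343 * 18.0956 / 10000 * 100 = 62.0679
CC = min(100, 62.0679) = 62.0679 ≈ 62.1%

62.1%


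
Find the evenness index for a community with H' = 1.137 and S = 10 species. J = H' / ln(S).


ln(10) = 2.30259
J = H' / ln(S) = 1.137 / 2.30259 = 0.493792 ≈ 0.4938

0.4938


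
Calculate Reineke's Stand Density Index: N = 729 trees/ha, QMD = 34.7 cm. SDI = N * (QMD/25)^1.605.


QMD/25 = 34.7/25 = 1.388
(1.388)^1.605 = exp(1.605 * ln(1.388)) = exp(1.605 * 0.327864) = exp(0.526222) = 1.69253
SDI = 729 * 1.69253 = 1233.85 ≈ 1234

1234


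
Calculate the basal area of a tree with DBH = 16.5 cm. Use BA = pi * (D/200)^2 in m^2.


D/200 = 16.5/200 = 0.0825 m
(D/200)^2 = 0.0825^2 = 0.00680625
BA = 3.141593 * 0.00680625 = 0.0213825 ≈ 0.0214 m^2

0.0214 m^2


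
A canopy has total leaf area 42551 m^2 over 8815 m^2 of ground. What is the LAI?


LAI = 42551 / 8815 = 4.8271 ≈ 4.83

4.83


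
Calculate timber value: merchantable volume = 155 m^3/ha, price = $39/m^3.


Value = 155 * 39 = $6045/ha

$6045/ha


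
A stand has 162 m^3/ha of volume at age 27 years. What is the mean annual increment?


MAI = 162 / 27 = 6.00 m^3/ha/yr

6.00 m^3/ha/yr


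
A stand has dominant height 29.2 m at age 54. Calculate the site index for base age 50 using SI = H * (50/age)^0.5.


50/54 = 0.925926
(0.925926)^0.5 = 0.962250
SI = 29.2 * 0.962250 = 28.0977 ≈ 28.1 m

28.1 m


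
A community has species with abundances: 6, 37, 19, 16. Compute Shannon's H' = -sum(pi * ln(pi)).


Total N = 6 + 37 + 19 + 16 = 78
Per-species terms:
  p = 6/78 = 0.076923; ln(p) = -2.564950; p*ln(p) = 0.076923 * (-2.564950) = -0.197304
  p = 37/78 = 0.474359; ln(p) = -0.745791; p*ln(p) = 0.474359 * (-0.745791) = -0.353773
  p = 19/78 = 0.243590; ln(p) = -1.412269; p*ln(p) = 0.243590 * (-1.412269) = -0.344015
  p = 16/78 = 0.205128; ln(p) = -1.584121; p*ln(p) = 0.205128 * (-1.584121) = -0.324948
sum(p*ln(p)) = (-0.197304) + (-0.353773) + (-0.344015) + (-0.324948) = -1.220040
H' = -(-1.220040) = 1.220040 ≈ 1.2200

1.2200


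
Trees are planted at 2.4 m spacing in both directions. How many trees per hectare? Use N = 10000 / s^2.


N = 10000 / 2.4^2 = 10000 / 5.76 = 1736.11 ≈ 1736 trees/ha

1736 trees/ha


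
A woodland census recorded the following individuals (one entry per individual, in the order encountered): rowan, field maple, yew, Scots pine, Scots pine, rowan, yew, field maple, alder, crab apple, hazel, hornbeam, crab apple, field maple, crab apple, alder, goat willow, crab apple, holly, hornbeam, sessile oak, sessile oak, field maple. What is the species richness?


Total individuals logged = 23
Distinct species (count of individuals): rowan (2), field maple (4), yew (2), Scots pine (2), alder (2), crab apple (4), hazel (1), hornbeam (2), goat willow (1), holly (1), sessile oak (2)
Species richness = number of distinct species = 11

11


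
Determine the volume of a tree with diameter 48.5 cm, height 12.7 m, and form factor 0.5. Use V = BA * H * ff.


(D/200)^2 = (48.5/200)^2 = 0.2425^2 = 0.05880625
BA = 3.141593 * 0.05880625 = 0.184745 m^2
V = 0.184745 * 12.7 * 0.5 = 1.17313 ≈ 1.173 m^3

1.173 m^3


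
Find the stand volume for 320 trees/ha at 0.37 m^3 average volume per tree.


V_stand = 320 * 0.37 = 118.4 m^3/ha

118.4 m^3/ha


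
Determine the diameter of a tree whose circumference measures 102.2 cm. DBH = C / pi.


DBH = C / pi = 102.2 / 3.141593 = 32.5313 ≈ 32.53 cm

32.53 cm


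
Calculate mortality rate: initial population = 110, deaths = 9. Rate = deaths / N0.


Mortality rate = 9 / 110 = 0.081818 ≈ 0.0818

0.0818


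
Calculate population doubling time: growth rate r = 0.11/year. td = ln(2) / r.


td = ln(2) / 0.11 = 0.693147 / 0.11 = 6.30134 ≈ 6.3 years

6.3 years


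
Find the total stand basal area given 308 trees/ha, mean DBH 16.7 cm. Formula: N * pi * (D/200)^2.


(D/200)^2 = (16.7/200)^2 = 0.0835^2 = 0.00697225
Individual BA = 3.141593 * 0.00697225 = 0.0219040 m^2
Stand BA = 308 * 0.0219040 = 6.74643 ≈ 6.75 m^2/ha

6.75 m^2/ha


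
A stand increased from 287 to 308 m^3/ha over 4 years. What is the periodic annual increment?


PAI = (V2 - V1) / period = (308 - 287) / 4 = 21 / 4 = 5.25 m^3/ha/yr

5.25 m^3/ha/yr


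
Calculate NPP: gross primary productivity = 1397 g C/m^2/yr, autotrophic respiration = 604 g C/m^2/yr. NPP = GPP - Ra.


NPP = GPP - Ra = 1397 - 604 = 793 g C/m^2/yr

793 g C/m^2/yr


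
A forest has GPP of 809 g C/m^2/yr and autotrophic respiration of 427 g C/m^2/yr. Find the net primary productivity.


NPP = GPP - Ra = 809 - 427 = 382 g C/m^2/yr

382 g C/m^2/yr


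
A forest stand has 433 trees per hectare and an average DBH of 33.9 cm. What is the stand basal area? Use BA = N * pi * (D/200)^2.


(D/200)^2 = (33.9/200)^2 = 0.1695^2 = 0.02873025
Individual BA = 3.141593 * 0.02873025 = 0.0902588 m^2
Stand BA = 433 * 0.0902588 = 39.0821 ≈ 39.08 m^2/ha

39.08 m^2/ha


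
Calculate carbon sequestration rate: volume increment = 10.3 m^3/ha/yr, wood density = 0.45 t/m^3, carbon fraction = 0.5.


C = 10.3 * 0.45 * 0.5 = 2.3175 ≈ 2.32 t C/ha/yr

2.32 t C/ha/yr


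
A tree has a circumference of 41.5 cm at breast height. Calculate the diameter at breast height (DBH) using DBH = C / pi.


DBH = C / pi = 41.5 / 3.141593 = 13.2099 ≈ 13.21 cm

13.21 cm


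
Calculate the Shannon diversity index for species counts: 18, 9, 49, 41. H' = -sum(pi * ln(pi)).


Total N = 18 + 9 + 49 + 41 = 117
Per-species terms:
  p = 18/117 = 0.153846; ln(p) = -1.871803; p*ln(p) = 0.153846 * (-1.871803) = -0.287969
  p = 9/117 = 0.076923; ln(p) = -2.564950; p*ln(p) = 0.076923 * (-2.564950) = -0.197304
  p = 49/117 = 0.418803; ln(p) = -0.870355; p*ln(p) = 0.418803 * (-0.870355) = -0.364507
  p = 41/117 = 0.350427; ln(p) = -1.048603; p*ln(p) = 0.350427 * (-1.048603) = -0.367459
sum(p*ln(p)) = (-0.287969) + (-0.197304) + (-0.364507) + (-0.367459) = -1.217239
H' = -(-1.217239) = 1.217239 ≈ 1.2172

1.2172


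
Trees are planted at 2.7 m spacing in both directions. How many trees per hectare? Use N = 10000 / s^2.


N = 10000 / 2.7^2 = 10000 / 7.29 = 1371.74 ≈ 1372 trees/ha

1372 trees/ha


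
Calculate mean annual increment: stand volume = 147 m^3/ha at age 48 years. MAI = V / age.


MAI = 147 / 48 = 3.0625 ≈ 3.06 m^3/ha/yr

3.06 m^3/ha/yr


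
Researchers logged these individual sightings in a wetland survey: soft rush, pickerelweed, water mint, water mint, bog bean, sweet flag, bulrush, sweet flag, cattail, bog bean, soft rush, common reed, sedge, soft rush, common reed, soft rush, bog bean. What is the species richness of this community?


Total individuals logged = 17
Distinct species (count of individuals): soft rush (4), pickerelweed (1), water mint (2), bog bean (3), sweet flag (2), bulrush (1), cattail (1), common reed (2), sedge (1)
Species richness = number of distinct species = 9

9


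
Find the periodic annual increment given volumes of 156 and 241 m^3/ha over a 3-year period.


PAI = (V2 - V1) / period = (241 - 156) / 3 = 85 / 3 = 28.3333 ≈ 28.33 m^3/ha/yr

28.33 m^3/ha/yr


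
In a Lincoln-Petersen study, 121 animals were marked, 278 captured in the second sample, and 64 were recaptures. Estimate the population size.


N = M * C / R = 121 * 278 / 64 = 33638 / 64 = 525.59 ≈ 526

526 individuals


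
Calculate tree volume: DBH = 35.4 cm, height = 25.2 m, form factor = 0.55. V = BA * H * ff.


(D/200)^2 = (35.4/200)^2 = 0.177^2 = 0.031329
BA = 3.141593 * 0.031329 = 0.0984230 m^2
V = 0.0984230 * 25.2 * 0.55 = 1.36414 ≈ 1.364 m^3

1.364 m^3


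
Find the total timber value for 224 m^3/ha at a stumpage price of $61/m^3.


Value = 224 * 61 = $13664/ha

$13664/ha


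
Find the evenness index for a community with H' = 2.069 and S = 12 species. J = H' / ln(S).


ln(12) = 2.48491
J = H' / ln(S) = 2.069 / 2.48491 = 0.832626 ≈ 0.8326

0.8326


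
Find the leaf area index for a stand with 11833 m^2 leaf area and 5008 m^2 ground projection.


LAI = 11833 / 5008 = 2.3628 ≈ 2.36

2.36


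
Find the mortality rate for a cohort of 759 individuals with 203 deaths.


Mortality rate = 203 / 759 = 0.267457 ≈ 0.2675

0.2675


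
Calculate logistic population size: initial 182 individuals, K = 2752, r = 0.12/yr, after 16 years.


(K - N0)/N0 = (2752 - 182)/182 = 2570/182 = 14.1209
r*t = 0.12 * 16 = 1.92; exp(-1.92) = 0.146607
14.1209 * 0.146607 = 2.07022
1 + 2.07022 = 3.07022
N = 2752 / 3.07022 = 896.353 ≈ 896

896


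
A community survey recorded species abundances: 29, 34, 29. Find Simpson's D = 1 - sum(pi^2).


Total N = 29 + 34 + 29 = 92
Per-species terms:
  p = 29/92 = 0.315217; p^2 = 0.315217^2 = 0.099362
  p = 34/92 = 0.369565; p^2 = 0.369565^2 = 0.136578
  p = 29/92 = 0.315217; p^2 = 0.315217^2 = 0.099362
sum(p^2) = 0.099362 + 0.136578 + 0.099362 = 0.335302
D = 1 - 0.335302 = 0.664698 ≈ 0.6647

0.6647


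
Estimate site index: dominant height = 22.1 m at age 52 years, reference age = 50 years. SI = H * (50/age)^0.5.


50/52 = 0.961538
(0.961538)^0.5 = 0.980580
SI = 22.1 * 0.980580 = 21.6708 ≈ 21.7 m

21.7 m


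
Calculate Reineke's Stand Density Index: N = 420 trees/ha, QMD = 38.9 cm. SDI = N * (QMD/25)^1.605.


QMD/25 = 38.9/25 = 1.556
(1.556)^1.605 = exp(1.605 * ln(1.556)) = exp(1.605 * 0.442118) = exp(0.709599) = 2.03318
SDI = 420 * 2.03318 = 853.936 ≈ 854

854


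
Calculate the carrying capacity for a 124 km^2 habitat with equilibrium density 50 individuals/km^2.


K = 50 * 124 = 6200 individuals

6200 individuals


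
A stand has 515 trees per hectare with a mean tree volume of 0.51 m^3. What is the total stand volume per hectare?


V_stand = 515 * 0.51 = 262.65 ≈ 262.7 m^3/ha

262.7 m^3/ha


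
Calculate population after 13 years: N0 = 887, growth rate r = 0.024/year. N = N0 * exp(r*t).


r*t = 0.024 * 13 = 0.312
exp(0.312) = 1.36615
N = 887 * 1.36615 = 1211.78 ≈ 1212

1212


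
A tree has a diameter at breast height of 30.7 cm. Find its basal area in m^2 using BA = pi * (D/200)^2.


D/200 = 30.7/200 = 0.1535 m
(D/200)^2 = 0.1535^2 = 0.02356225
BA = 3.141593 * 0.02356225 = 0.0740230 ≈ 0.0740 m^2

0.0740 m^2


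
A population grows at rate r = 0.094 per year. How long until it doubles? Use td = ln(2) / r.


td = ln(2) / 0.094 = 0.693147 / 0.094 = 7.37390 ≈ 7.4 years

7.4 years


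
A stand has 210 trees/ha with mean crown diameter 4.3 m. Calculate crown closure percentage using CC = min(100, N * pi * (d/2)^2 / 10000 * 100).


(d/2)^2 = (4.3/2)^2 = 2.15^2 = 4.6225
Crown area = 3.141593 * 4.6225 = 14.5220 m^2
N * area / 10000 * 100 = 210 * 14.5220 / 10000 * 100 = 30.4962
CC = min(100, 30.4962) = 30.4962 ≈ 30.5%

30.5%


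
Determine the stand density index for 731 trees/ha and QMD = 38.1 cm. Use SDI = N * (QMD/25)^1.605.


QMD/25 = 38.1/25 = 1.524
(1.524)^1.605 = exp(1.605 * ln(1.524)) = exp(1.605 * 0.421338) = exp(0.676247) = 1.96648
SDI = 731 * 1.96648 = 1437.50 ≈ 1438

1438


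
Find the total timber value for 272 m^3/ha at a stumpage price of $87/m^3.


Value = 272 * 87 = $23664/ha

$23664/ha


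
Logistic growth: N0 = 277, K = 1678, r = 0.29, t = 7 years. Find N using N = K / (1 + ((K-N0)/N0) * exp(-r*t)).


(K - N0)/N0 = (1678 - 277)/277 = 1401/277 = 5.05776
r*t = 0.29 * 7 = 2.03; exp(-2.03) = 0.131336
5.05776 * 0.131336 = 0.664266
1 + 0.664266 = 1.66427
N = 1678 / 1.66427 = 1008.25 ≈ 1008

1008


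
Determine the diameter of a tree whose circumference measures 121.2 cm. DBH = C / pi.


DBH = C / pi = 121.2 / 3.141593 = 38.5792 ≈ 38.58 cm

38.58 cm


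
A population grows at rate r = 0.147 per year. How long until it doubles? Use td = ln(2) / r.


td = ln(2) / 0.147 = 0.693147 / 0.147 = 4.71529 ≈ 4.7 years

4.7 years


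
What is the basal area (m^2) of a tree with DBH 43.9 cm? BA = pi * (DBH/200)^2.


D/200 = 43.9/200 = 0.2195 m
(D/200)^2 = 0.2195^2 = 0.04818025
BA = 3.141593 * 0.04818025 = 0.151363 ≈ 0.1514 m^2

0.1514 m^2


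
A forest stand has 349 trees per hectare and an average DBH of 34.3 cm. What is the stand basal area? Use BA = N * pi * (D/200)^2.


(D/200)^2 = (34.3/200)^2 = 0.1715^2 = 0.02941225
Individual BA = 3.141593 * 0.02941225 = 0.0924013 m^2
Stand BA = 349 * 0.0924013 = 32.2481 ≈ 32.25 m^2/ha

32.25 m^2/ha


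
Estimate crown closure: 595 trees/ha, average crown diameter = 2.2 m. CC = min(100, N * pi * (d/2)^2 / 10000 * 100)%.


(d/2)^2 = (2.2/2)^2 = 1.1^2 = 1.21
Crown area = 3.141593 * 1.21 = 3.80133 m^2
N * area / 10000 * 100 = 595 * 3.80133 / 10000 * 100 = 22.6179
CC = min(100, 22.6179) = 22.6179 ≈ 22.6%

22.6%


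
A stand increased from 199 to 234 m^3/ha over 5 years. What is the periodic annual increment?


PAI = (V2 - V1) / period = (234 - 199) / 5 = 35 / 5 = 7.00 m^3/ha/yr

7.00 m^3/ha/yr


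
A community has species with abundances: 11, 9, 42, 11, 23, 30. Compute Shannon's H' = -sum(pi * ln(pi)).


Total N = 11 + 9 + 42 + 11 + 23 + 30 = 126
Per-species terms:
  p = 11/126 = 0.087302; ln(p) = -2.438382; p*ln(p) = 0.087302 * (-2.438382) = -0.212876
  p = 9/126 = 0.071429; ln(p) = -2.639051; p*ln(p) = 0.071429 * (-2.639051) = -0.188505
  p = 42/126 = 0.333333; ln(p) = -1.098613; p*ln(p) = 0.333333 * (-1.098613) = -0.366204
  p = 11/126 = 0.087302; ln(p) = -2.438382; p*ln(p) = 0.087302 * (-2.438382) = -0.212876
  p = 23/126 = 0.182540; ln(p) = -1.700786; p*ln(p) = 0.182540 * (-1.700786) = -0.310461
  p = 30/126 = 0.238095; ln(p) = -1.435086; p*ln(p) = 0.238095 * (-1.435086) = -0.341687
sum(p*ln(p)) = (-0.212876) + (-0.188505) + (-0.366204) + (-0.212876) + (-0.310461) + (-0.341687) = -1.632609
H' = -(-1.632609) = 1.632609 ≈ 1.6326

1.6326


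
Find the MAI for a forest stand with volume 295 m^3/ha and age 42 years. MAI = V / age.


MAI = 295 / 42 = 7.0238 ≈ 7.02 m^3/ha/yr

7.02 m^3/ha/yr


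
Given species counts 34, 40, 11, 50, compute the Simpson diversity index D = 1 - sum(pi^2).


Total N = 34 + 40 + 11 + 50 = 135
Per-species terms:
  p = 34/135 = 0.251852; p^2 = 0.251852^2 = 0.063429
  p = 40/135 = 0.296296; p^2 = 0.296296^2 = 0.087791
  p = 11/135 = 0.081481; p^2 = 0.081481^2 = 0.006639
  p = 50/135 = 0.370370; p^2 = 0.370370^2 = 0.137174
sum(p^2) = 0.063429 + 0.087791 + 0.006639 + 0.137174 = 0.295033
D = 1 - 0.295033 = 0.704967 ≈ 0.7050

0.7050


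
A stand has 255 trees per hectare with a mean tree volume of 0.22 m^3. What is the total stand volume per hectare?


V_stand = 255 * 0.22 = 56.1 m^3/ha

56.1 m^3/ha


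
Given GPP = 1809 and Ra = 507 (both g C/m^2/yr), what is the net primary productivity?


NPP = GPP - Ra = 1809 - 507 = 1302 g C/m^2/yr

1302 g C/m^2/yr


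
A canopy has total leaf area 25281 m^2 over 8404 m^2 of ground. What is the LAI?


LAI = 25281 / 8404 = 3.0082 ≈ 3.01

3.01


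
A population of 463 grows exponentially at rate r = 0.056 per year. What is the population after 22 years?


r*t = 0.056 * 22 = 1.232
exp(1.232) = 3.42808
N = 463 * 3.42808 = 1587.20 ≈ 1587

1587


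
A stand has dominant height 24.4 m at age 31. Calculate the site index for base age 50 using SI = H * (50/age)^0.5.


50/31 = 1.61290
(1.61290)^0.5 = 1.27000
SI = 24.4 * 1.27000 = 30.9880 ≈ 31.0 m

31.0 m


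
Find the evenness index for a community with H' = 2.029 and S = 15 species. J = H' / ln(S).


ln(15) = 2.70805
J = H' / ln(S) = 2.029 / 2.70805 = 0.749248 ≈ 0.7492

0.7492


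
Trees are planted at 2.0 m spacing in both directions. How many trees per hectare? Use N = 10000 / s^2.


N = 10000 / 2.0^2 = 10000 / 4 = 2500.00 ≈ 2500 trees/ha

2500 trees/ha


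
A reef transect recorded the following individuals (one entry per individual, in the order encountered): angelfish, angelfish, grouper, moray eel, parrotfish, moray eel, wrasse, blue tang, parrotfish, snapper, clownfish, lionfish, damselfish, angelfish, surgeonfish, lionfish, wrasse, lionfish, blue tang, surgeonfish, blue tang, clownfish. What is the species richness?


Total individuals logged = 22
Distinct species (count of individuals): angelfish (3), grouper (1), moray eel (2), parrotfish (2), wrasse (2), blue tang (3), snapper (1), clownfish (2), lionfish (3), damselfish (1), surgeonfish (2)
Species richness = number of distinct species = 11

11


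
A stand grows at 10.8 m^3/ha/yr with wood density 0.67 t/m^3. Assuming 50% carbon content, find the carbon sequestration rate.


C = 10.8 * 0.67 * 0.5 = 3.618 ≈ 3.62 t C/ha/yr

3.62 t C/ha/yr


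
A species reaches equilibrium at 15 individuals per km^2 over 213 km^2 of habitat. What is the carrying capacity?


K = 15 * 213 = 3195 individuals

3195 individuals


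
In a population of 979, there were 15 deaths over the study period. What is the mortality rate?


Mortality rate = 15 / 979 = 0.015322 ≈ 0.0153

0.0153


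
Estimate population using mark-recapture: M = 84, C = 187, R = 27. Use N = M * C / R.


N = M * C / R = 84 * 187 / 27 = 15708 / 27 = 581.78 ≈ 582

582 individuals


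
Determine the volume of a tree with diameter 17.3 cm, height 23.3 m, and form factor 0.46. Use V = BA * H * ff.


(D/200)^2 = (17.3/200)^2 = 0.0865^2 = 0.00748225
BA = 3.141593 * 0.00748225 = 0.0235062 m^2
V = 0.0235062 * 23.3 * 0.46 = 0.251939 ≈ 0.252 m^3

0.252 m^3


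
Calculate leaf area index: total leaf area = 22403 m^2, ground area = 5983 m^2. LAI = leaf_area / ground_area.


LAI = 22403 / 5983 = 3.7444 ≈ 3.74

3.74


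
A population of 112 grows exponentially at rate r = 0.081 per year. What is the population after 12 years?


r*t = 0.081 * 12 = 0.972
exp(0.972) = 2.64323
N = 112 * 2.64323 = 296.042 ≈ 296

296


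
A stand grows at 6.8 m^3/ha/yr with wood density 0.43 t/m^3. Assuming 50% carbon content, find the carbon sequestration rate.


C = 6.8 * 0.43 * 0.5 = 1.462 ≈ 1.46 t C/ha/yr

1.46 t C/ha/yr


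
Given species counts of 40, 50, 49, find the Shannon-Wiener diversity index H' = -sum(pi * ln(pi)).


Total N = 40 + 50 + 49 = 139
Per-species terms:
  p = 40/139 = 0.287770; ln(p) = -1.245594; p*ln(p) = 0.287770 * (-1.245594) = -0.358445
  p = 50/139 = 0.359712; ln(p) = -1.022452; p*ln(p) = 0.359712 * (-1.022452) = -0.367788
  p = 49/139 = 0.352518; ln(p) = -1.042654; p*ln(p) = 0.352518 * (-1.042654) = -0.367554
sum(p*ln(p)) = (-0.358445) + (-0.367788) + (-0.367554) = -1.093787
H' = -(-1.093787) = 1.093787 ≈ 1.0938

1.0938


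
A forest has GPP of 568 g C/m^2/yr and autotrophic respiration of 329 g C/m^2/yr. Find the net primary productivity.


NPP = GPP - Ra = 568 - 329 = 239 g C/m^2/yr

239 g C/m^2/yr


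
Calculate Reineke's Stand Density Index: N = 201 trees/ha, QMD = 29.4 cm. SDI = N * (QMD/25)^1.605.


QMD/25 = 29.4/25 = 1.176
(1.176)^1.605 = exp(1.605 * ln(1.176)) = exp(1.605 * 0.162119) = exp(0.260201) = 1.29719
SDI = 201 * 1.29719 = 260.735 ≈ 261

261


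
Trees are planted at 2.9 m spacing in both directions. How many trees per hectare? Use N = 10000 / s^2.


N = 10000 / 2.9^2 = 10000 / 8.41 = 1189.06 ≈ 1189 trees/ha

1189 trees/ha


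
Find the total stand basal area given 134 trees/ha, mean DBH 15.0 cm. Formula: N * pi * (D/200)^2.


(D/200)^2 = (15.0/200)^2 = 0.075^2 = 0.005625
Individual BA = 3.141593 * 0.005625 = 0.0176715 m^2
Stand BA = 134 * 0.0176715 = 2.36798 ≈ 2.37 m^2/ha

2.37 m^2/ha


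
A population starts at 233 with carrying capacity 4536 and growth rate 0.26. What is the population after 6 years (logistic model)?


(K - N0)/N0 = (4536 - 233)/233 = 4303/233 = 18.4678
r*t = 0.26 * 6 = 1.56; exp(-1.56) = 0.210136
18.4678 * 0.210136 = 3.88075
1 + 3.88075 = 4.88075
N = 4536 / 4.88075 = 929.365 ≈ 929

929


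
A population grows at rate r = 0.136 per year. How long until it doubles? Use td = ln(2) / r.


td = ln(2) / 0.136 = 0.693147 / 0.136 = 5.09667 ≈ 5.1 years

5.1 years


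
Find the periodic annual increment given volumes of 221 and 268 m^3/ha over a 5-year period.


PAI = (V2 - V1) / period = (268 - 221) / 5 = 47 / 5 = 9.40 m^3/ha/yr

9.40 m^3/ha/yr


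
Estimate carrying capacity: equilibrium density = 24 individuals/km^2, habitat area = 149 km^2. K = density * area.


K = 24 * 149 = 3576 individuals

3576 individuals


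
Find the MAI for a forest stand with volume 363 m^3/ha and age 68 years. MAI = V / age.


MAI = 363 / 68 = 5.3382 ≈ 5.34 m^3/ha/yr

5.34 m^3/ha/yr


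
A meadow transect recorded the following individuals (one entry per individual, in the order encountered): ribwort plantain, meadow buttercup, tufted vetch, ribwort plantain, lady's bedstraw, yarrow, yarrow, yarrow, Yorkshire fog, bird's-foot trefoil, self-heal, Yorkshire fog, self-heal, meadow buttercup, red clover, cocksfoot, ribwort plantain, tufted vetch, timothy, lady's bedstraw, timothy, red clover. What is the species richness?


Total individuals logged = 22
Distinct species (count of individuals): ribwort plantain (3), meadow buttercup (2), tufted vetch (2), lady's bedstraw (2), yarrow (3), Yorkshire fog (2), bird's-foot trefoil (1), self-heal (2), red clover (2), cocksfoot (1), timothy (2)
Species richness = number of distinct species = 11

11


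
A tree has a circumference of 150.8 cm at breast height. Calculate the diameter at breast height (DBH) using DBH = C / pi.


DBH = C / pi = 150.8 / 3.141593 = 48.0011 ≈ 48.00 cm

48.00 cm
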